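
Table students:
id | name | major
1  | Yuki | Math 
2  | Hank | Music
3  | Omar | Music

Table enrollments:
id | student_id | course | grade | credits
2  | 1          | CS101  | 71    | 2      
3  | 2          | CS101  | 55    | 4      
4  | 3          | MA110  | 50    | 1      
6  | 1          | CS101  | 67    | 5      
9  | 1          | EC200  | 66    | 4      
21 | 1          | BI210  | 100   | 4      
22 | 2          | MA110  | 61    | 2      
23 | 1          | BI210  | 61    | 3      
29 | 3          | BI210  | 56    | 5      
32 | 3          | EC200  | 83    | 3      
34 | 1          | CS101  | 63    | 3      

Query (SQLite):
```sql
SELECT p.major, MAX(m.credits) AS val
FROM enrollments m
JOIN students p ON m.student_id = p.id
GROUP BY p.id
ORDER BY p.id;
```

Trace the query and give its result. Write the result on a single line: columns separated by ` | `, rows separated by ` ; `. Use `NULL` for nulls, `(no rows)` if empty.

Math | 5 ; Music | 4 ; Music | 5

Join each enrollments row to its students via student_id.
Group joined rows by students.id; compute MAX(m.credits) per group.
  1: ids {2, 6, 9, 21, 23, 34} → MAX(m.credits)=5
  2: ids {3, 22} → MAX(m.credits)=4
  3: ids {4, 29, 32} → MAX(m.credits)=5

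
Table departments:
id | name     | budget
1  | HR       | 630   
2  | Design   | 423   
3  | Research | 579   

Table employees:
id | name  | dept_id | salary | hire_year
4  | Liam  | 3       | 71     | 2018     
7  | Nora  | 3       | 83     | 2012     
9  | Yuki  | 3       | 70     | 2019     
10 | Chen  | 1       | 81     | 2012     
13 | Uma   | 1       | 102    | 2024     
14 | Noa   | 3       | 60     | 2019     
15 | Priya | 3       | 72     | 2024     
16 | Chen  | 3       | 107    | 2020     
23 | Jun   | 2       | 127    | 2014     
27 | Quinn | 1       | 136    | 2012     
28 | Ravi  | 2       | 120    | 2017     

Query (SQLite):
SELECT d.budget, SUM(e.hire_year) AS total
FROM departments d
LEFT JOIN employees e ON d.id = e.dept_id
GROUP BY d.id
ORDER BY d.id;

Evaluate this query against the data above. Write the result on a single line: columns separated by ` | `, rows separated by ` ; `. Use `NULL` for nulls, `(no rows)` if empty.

630 | 6048 ; 423 | 4031 ; 579 | 12112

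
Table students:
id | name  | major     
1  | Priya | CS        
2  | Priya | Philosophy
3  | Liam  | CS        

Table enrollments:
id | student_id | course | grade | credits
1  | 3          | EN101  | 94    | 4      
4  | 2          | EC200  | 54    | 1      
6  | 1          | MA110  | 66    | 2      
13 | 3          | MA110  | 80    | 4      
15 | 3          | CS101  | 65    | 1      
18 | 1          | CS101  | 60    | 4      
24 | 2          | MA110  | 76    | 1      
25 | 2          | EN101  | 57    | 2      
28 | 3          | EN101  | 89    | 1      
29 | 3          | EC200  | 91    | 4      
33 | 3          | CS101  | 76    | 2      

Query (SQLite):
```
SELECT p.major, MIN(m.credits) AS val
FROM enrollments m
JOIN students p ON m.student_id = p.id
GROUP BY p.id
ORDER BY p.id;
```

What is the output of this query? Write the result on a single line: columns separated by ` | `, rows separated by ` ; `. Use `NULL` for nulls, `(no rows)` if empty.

CS | 2 ; Philosophy | 1 ; CS | 1

Join each enrollments row to its students via student_id.
Group joined rows by students.id; compute MIN(m.credits) per group.
  1: ids {6, 18} → MIN(m.credits)=2
  2: ids {4, 24, 25} → MIN(m.credits)=1
  3: ids {1, 13, 15, 28, 29, 33} → MIN(m.credits)=1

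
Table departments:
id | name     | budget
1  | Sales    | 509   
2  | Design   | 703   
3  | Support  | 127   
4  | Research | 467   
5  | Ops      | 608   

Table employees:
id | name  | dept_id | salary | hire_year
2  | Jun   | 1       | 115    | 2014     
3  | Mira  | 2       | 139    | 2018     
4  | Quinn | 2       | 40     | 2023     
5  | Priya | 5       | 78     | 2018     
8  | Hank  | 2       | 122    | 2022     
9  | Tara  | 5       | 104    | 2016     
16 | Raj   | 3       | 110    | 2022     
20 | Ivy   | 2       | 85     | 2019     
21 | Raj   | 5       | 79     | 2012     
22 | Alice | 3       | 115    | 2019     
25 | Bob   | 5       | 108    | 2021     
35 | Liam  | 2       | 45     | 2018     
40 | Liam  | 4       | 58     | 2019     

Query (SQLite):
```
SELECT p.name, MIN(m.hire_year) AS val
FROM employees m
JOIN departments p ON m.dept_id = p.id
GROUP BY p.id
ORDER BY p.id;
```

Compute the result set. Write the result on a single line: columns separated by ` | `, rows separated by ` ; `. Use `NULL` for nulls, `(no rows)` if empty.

Sales | 2014 ; Design | 2018 ; Support | 2019 ; Research | 2019 ; Ops | 2012

Join each employees row to its departments via dept_id.
Group joined rows by departments.id; compute MIN(m.hire_year) per group.
  1: ids {2} → MIN(m.hire_year)=2014
  2: ids {3, 4, 8, 20, 35} → MIN(m.hire_year)=2018
  3: ids {16, 22} → MIN(m.hire_year)=2019
  4: ids {40} → MIN(m.hire_year)=2019
  5: ids {5, 9, 21, 25} → MIN(m.hire_year)=2012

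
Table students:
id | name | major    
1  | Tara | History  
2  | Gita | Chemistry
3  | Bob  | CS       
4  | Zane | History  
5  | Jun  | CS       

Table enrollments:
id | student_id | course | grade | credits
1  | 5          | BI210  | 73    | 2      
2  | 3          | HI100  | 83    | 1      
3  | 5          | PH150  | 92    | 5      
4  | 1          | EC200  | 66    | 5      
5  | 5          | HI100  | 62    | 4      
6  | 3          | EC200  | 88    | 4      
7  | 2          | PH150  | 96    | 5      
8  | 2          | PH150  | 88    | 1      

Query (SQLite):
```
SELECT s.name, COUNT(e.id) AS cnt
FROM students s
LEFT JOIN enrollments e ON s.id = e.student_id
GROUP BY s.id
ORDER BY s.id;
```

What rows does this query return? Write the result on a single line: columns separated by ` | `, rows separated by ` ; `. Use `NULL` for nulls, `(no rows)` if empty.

Tara | 1 ; Gita | 2 ; Bob | 2 ; Zane | 0 ; Jun | 3

LEFT JOIN keeps every students row; unmatched ones get NULL for enrollments columns.
Group by students.id and compute COUNT(e.id). COUNT(col) of an all-NULL group is 0.
  1: ids {4} → COUNT(e.id)=1
  2: ids {7, 8} → COUNT(e.id)=2
  3: ids {2, 6} → COUNT(e.id)=2
  4: ids {—} → COUNT(e.id)=0
  5: ids {1, 3, 5} → COUNT(e.id)=3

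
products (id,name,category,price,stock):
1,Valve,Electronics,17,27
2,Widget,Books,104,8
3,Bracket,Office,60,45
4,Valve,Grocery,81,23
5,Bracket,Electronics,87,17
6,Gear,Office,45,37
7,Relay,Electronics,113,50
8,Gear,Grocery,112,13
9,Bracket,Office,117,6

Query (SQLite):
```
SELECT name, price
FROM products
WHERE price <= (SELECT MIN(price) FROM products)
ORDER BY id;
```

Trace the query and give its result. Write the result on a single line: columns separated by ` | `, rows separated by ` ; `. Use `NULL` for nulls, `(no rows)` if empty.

Valve | 17

Scalar subquery: MIN(price) over all products rows = 17.
Keep rows where price <= that value.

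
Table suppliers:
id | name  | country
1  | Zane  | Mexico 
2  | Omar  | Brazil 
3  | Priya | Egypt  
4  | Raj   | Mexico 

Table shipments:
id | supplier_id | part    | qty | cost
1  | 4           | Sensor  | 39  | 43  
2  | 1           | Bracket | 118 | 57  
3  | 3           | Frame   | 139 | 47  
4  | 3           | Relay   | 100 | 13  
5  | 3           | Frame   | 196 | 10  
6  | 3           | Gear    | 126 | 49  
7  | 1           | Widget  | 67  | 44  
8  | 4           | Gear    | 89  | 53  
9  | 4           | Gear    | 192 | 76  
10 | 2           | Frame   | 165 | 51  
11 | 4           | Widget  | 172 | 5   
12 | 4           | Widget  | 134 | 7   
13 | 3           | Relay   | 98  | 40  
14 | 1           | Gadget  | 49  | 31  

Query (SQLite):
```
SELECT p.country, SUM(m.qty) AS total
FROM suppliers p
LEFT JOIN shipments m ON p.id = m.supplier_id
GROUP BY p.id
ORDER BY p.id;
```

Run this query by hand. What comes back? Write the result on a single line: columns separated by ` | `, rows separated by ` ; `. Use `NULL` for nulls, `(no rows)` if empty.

LEFT JOIN keeps every suppliers row; unmatched ones get NULL for shipments columns.
Group by suppliers.id and compute SUM(m.qty). SUM over an all-NULL group is NULL.
  1: ids {2, 7, 14} → SUM(m.qty)=234
  2: ids {10} → SUM(m.qty)=165
  3: ids {3, 4, 5, 6, 13} → SUM(m.qty)=659
  4: ids {1, 8, 9, 11, 12} → SUM(m.qty)=626

Mexico | 234 ; Brazil | 165 ; Egypt | 659 ; Mexico | 626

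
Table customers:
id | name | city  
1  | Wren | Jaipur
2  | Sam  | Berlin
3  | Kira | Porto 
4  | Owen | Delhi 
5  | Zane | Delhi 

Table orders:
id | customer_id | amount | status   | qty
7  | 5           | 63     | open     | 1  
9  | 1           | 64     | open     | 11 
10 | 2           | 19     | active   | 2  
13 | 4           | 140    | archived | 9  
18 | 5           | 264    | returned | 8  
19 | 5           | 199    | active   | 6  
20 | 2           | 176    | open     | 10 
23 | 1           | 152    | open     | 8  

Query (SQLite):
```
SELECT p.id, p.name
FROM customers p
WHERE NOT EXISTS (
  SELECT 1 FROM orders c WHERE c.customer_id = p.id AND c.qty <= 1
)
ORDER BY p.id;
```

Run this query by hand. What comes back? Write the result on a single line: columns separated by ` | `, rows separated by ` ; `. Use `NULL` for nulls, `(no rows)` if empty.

For each customers row, check whether any orders with matching customer_id has qty <= 1.
Keep rows where that is false.

1 | Wren ; 2 | Sam ; 3 | Kira ; 4 | Owen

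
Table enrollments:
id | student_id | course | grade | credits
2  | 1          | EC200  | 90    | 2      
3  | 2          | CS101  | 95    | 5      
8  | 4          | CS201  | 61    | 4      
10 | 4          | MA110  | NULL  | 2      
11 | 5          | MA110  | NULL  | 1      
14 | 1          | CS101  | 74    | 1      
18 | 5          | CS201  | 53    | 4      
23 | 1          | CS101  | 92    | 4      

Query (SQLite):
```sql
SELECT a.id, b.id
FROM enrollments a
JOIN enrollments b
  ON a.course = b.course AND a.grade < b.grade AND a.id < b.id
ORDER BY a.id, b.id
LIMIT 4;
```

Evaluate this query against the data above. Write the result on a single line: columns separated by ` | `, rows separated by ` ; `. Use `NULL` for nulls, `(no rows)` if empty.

14 | 23

Pairs (a,b) with same course, a.grade < b.grade, a.id < b.id.
course groups: CS101:{3,14,23} CS201:{8,18} EC200:{2} MA110:{10,11}
Ordered by (a.id, b.id); first 4.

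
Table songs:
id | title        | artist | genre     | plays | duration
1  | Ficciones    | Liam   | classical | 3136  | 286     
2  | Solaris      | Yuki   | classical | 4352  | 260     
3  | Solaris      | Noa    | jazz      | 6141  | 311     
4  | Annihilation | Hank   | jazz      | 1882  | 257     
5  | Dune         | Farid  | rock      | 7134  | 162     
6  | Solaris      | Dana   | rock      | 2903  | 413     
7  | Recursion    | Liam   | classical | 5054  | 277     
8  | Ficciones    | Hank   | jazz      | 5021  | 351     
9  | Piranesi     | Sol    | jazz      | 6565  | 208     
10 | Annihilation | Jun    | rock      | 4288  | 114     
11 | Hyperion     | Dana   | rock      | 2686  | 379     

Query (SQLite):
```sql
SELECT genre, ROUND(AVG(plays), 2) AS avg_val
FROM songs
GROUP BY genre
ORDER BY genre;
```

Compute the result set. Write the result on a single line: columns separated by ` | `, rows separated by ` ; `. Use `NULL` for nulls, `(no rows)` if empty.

classical | 4180.67 ; jazz | 4902.25 ; rock | 4252.75

Partition songs by genre; compute ROUND(AVG(plays), 2) within each group.
  classical: ids {1, 2, 7} → ROUND(AVG(plays), 2)=4180.67
  jazz: ids {3, 4, 8, 9} → ROUND(AVG(plays), 2)=4902.25
  rock: ids {5, 6, 10, 11} → ROUND(AVG(plays), 2)=4252.75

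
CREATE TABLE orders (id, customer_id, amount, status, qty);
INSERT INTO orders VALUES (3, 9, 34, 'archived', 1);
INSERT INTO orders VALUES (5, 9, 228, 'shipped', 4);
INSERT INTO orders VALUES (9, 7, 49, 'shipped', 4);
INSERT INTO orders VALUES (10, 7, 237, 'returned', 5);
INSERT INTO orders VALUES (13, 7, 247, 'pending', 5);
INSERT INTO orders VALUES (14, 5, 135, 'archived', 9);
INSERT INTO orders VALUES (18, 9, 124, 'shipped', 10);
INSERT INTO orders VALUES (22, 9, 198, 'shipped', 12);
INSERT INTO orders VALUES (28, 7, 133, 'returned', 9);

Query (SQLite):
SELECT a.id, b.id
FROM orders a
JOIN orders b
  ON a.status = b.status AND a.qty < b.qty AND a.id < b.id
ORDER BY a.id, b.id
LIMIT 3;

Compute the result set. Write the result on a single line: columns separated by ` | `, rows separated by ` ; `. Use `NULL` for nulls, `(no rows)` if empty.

3 | 14 ; 5 | 18 ; 5 | 22

Pairs (a,b) with same status, a.qty < b.qty, a.id < b.id.
status groups: archived:{3,14} pending:{13} returned:{10,28} shipped:{5,9,18,22}
Ordered by (a.id, b.id); first 3.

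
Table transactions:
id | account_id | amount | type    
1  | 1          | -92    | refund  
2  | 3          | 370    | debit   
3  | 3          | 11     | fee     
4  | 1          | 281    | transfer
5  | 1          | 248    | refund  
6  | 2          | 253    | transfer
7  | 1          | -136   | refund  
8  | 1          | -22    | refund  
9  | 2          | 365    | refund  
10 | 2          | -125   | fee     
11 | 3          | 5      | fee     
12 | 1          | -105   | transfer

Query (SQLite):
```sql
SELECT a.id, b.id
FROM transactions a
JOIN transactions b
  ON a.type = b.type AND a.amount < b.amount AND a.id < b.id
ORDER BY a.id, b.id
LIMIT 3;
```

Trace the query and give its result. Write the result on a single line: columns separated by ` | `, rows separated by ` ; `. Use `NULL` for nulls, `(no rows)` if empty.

Pairs (a,b) with same type, a.amount < b.amount, a.id < b.id.
type groups: debit:{2} fee:{3,10,11} refund:{1,5,7,8,9} transfer:{4,6,12}
Ordered by (a.id, b.id); first 3.

1 | 5 ; 1 | 8 ; 1 | 9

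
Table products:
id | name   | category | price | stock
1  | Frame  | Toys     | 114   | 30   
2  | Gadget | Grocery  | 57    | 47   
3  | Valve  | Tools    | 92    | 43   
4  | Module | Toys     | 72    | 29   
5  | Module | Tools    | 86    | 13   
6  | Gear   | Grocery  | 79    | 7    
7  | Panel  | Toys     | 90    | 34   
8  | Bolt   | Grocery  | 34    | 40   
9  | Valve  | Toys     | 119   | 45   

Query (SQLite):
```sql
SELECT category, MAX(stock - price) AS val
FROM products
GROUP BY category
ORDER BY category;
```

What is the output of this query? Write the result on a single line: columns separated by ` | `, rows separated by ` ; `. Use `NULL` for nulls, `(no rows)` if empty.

For each row compute stock - price.
Group by category; take MAX of the expression per group.
  Grocery: ids {2, 6, 8} → MAX(stock - price)=6
  Tools: ids {3, 5} → MAX(stock - price)=-49
  Toys: ids {1, 4, 7, 9} → MAX(stock - price)=-43

Grocery | 6 ; Tools | -49 ; Toys | -43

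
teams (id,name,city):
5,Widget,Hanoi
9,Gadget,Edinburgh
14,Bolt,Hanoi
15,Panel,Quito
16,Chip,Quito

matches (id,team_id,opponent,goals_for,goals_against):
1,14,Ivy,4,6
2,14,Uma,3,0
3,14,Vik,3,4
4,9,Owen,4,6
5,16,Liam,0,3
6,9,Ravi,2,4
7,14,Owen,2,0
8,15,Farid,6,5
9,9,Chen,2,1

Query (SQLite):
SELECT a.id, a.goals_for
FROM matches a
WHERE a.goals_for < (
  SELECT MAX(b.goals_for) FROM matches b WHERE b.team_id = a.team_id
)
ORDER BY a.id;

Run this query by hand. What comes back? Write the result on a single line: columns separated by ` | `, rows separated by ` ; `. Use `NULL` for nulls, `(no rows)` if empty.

For each matches row a, compute MAX(goals_for) over rows sharing a.team_id.
Keep row a if a.goals_for < that per-group MAX.
  team_id=9: MAX(goals_for) = 4
  team_id=14: MAX(goals_for) = 4
  team_id=15: MAX(goals_for) = 6
  team_id=16: MAX(goals_for) = 0

2 | 3 ; 3 | 3 ; 6 | 2 ; 7 | 2 ; 9 | 2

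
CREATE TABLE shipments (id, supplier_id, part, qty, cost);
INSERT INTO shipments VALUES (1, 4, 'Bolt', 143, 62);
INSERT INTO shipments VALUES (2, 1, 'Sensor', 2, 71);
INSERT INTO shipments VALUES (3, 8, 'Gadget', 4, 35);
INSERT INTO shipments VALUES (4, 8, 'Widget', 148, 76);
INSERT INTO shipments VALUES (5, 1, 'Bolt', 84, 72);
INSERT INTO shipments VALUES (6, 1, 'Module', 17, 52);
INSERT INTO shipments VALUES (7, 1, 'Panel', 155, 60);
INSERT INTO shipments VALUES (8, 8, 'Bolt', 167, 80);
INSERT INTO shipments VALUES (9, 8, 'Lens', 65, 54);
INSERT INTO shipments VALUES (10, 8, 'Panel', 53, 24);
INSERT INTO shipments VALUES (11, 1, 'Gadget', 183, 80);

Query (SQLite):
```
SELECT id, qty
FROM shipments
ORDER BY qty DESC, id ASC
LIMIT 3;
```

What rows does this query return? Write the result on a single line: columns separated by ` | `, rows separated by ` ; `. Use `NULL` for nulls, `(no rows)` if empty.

Sort by qty desc, tiebreak id asc: (183, id=11), (167, id=8), (155, id=7), (148, id=4), (143, id=1), (84, id=5) …. Take first 3.

11 | 183 ; 8 | 167 ; 7 | 155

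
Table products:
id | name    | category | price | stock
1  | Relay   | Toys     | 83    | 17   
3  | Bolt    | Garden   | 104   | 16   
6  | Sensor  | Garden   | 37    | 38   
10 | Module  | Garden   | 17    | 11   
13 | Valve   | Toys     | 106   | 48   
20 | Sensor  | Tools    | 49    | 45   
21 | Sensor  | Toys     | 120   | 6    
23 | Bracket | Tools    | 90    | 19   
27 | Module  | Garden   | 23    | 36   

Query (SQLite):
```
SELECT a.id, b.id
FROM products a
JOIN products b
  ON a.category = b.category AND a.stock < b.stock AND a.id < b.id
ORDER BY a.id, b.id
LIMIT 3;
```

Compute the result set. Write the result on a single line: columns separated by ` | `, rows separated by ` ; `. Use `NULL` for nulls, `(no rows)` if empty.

Pairs (a,b) with same category, a.stock < b.stock, a.id < b.id.
category groups: Garden:{3,6,10,27} Tools:{20,23} Toys:{1,13,21}
Ordered by (a.id, b.id); first 3.

1 | 13 ; 3 | 6 ; 3 | 27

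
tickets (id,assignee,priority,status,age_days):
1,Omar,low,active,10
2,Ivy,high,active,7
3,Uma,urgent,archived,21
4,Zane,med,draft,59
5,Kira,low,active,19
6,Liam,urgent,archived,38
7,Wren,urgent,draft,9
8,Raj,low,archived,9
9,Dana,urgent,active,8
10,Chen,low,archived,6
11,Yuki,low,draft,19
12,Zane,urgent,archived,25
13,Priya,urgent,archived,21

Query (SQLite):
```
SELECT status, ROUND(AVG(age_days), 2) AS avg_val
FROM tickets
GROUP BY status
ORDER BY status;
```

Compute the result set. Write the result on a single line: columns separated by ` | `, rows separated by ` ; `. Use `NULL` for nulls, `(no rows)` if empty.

Partition tickets by status; compute ROUND(AVG(age_days), 2) within each group.
  active: ids {1, 2, 5, 9} → ROUND(AVG(age_days), 2)=11
  archived: ids {3, 6, 8, 10, 12, 13} → ROUND(AVG(age_days), 2)=20
  draft: ids {4, 7, 11} → ROUND(AVG(age_days), 2)=29

active | 11 ; archived | 20 ; draft | 29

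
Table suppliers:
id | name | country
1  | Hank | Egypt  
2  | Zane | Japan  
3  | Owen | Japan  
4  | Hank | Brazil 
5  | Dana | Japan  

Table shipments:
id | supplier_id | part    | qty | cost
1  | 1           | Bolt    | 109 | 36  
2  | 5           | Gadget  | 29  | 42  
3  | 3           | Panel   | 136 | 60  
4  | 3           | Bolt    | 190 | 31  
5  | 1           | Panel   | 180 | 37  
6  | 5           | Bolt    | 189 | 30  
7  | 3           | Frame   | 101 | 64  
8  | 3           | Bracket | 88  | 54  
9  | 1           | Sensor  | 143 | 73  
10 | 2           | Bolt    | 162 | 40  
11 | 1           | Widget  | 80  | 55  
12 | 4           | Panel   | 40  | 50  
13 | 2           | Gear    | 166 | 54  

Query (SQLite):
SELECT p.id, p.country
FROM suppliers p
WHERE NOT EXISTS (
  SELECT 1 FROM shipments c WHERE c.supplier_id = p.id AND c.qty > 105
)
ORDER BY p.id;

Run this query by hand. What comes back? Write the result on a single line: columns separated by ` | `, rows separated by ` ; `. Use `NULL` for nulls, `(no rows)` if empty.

For each suppliers row, check whether any shipments with matching supplier_id has qty > 105.
Keep rows where that is false.

4 | Brazil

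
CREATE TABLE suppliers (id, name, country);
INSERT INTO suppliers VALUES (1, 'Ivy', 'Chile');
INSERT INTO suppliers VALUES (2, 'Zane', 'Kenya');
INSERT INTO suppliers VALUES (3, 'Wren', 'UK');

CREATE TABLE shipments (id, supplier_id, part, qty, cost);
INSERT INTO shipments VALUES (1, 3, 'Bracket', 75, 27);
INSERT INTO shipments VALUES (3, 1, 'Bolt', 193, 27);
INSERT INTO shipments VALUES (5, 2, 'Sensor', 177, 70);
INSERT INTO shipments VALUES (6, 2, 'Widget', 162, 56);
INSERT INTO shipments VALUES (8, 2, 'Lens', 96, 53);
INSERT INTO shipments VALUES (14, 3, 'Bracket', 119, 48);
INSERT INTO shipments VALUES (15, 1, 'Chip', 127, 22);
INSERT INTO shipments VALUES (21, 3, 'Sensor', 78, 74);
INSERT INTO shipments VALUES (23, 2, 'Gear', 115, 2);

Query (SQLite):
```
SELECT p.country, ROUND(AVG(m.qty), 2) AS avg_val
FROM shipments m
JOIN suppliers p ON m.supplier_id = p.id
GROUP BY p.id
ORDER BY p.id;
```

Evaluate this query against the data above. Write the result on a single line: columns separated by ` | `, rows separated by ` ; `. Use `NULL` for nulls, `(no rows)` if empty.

Chile | 160 ; Kenya | 137.5 ; UK | 90.67

Join each shipments row to its suppliers via supplier_id.
Group joined rows by suppliers.id; compute ROUND(AVG(m.qty), 2) per group.
  1: ids {3, 15} → ROUND(AVG(m.qty), 2)=160
  2: ids {5, 6, 8, 23} → ROUND(AVG(m.qty), 2)=137.5
  3: ids {1, 14, 21} → ROUND(AVG(m.qty), 2)=90.67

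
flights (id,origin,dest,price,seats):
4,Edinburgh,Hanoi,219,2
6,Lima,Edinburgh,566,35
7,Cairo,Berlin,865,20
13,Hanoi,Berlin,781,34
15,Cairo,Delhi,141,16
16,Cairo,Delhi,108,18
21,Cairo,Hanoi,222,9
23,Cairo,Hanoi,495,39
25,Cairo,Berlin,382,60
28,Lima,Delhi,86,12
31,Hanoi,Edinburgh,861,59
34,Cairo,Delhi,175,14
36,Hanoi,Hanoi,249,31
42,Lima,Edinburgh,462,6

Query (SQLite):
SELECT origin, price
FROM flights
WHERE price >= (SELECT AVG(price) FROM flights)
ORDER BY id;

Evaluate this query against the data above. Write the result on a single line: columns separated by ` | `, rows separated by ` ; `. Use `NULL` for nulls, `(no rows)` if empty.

Scalar subquery: AVG(price) over all flights rows = 400.857143 (≈; comparison uses full precision).
Keep rows where price >= that value.

Lima | 566 ; Cairo | 865 ; Hanoi | 781 ; Cairo | 495 ; Hanoi | 861 ; Lima | 462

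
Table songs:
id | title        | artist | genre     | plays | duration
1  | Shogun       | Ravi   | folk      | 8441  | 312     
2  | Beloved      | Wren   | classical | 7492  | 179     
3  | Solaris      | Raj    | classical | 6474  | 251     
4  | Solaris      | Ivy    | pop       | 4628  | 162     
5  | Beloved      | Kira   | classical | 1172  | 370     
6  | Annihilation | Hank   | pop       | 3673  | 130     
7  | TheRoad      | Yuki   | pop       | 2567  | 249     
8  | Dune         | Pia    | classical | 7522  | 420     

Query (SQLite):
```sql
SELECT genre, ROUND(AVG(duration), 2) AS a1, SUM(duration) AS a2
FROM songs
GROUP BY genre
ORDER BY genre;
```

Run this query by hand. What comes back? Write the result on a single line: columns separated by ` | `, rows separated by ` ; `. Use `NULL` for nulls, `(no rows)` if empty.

classical | 305 | 1220 ; folk | 312 | 312 ; pop | 180.33 | 541

Group songs by genre.
Per group compute: ROUND(AVG(duration), 2), SUM(duration).
  classical: ids {2, 3, 5, 8} → ROUND(AVG(duration), 2)=305, SUM(duration)=1220
  folk: ids {1} → ROUND(AVG(duration), 2)=312, SUM(duration)=312
  pop: ids {4, 6, 7} → ROUND(AVG(duration), 2)=180.33, SUM(duration)=541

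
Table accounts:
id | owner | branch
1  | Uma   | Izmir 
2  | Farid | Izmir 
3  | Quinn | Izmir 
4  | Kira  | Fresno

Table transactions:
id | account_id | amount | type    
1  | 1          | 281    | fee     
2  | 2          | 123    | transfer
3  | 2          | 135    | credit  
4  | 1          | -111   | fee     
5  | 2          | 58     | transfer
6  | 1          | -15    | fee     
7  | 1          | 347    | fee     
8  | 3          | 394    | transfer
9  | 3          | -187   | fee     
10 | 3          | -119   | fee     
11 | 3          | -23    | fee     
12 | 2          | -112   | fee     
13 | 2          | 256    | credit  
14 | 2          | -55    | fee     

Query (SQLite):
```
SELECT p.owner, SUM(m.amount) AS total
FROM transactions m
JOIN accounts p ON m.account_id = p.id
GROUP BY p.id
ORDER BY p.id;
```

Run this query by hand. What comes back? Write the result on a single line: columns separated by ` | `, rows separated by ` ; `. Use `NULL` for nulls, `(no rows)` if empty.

Join each transactions row to its accounts via account_id.
Group joined rows by accounts.id; compute SUM(m.amount) per group.
  1: ids {1, 4, 6, 7} → SUM(m.amount)=502
  2: ids {2, 3, 5, 12, 13, 14} → SUM(m.amount)=405
  3: ids {8, 9, 10, 11} → SUM(m.amount)=65

Uma | 502 ; Farid | 405 ; Quinn | 65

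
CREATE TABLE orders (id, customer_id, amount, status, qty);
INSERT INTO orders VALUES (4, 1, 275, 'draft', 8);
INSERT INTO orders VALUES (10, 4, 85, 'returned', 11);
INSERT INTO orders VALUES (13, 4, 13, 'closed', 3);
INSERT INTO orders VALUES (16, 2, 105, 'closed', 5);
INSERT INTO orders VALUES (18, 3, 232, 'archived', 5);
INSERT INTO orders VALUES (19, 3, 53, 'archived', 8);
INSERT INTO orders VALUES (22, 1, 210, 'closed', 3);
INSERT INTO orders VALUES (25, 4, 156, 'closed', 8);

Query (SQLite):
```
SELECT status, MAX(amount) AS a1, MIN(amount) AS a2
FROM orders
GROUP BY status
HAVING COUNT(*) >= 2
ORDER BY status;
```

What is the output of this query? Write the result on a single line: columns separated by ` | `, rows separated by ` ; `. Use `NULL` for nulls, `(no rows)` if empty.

Group orders by status.
Per group compute: MAX(amount), MIN(amount).
HAVING: drop groups with fewer than 2 rows.
  archived: ids {18, 19} → MAX(amount)=232, MIN(amount)=53
  closed: ids {13, 16, 22, 25} → MAX(amount)=210, MIN(amount)=13
  draft: ids {4} → MAX(amount)=275, MIN(amount)=275
  returned: ids {10} → MAX(amount)=85, MIN(amount)=85

archived | 232 | 53 ; closed | 210 | 13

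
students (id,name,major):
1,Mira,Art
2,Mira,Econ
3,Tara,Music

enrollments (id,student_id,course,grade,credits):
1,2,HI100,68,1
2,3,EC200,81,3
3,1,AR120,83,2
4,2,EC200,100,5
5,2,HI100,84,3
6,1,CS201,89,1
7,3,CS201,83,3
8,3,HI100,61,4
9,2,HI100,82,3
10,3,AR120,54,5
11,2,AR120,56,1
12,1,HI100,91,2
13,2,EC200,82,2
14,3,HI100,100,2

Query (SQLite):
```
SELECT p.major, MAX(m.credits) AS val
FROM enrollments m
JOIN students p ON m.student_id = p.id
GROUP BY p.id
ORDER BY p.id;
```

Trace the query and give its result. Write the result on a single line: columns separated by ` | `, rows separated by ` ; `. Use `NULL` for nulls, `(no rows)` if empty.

Join each enrollments row to its students via student_id.
Group joined rows by students.id; compute MAX(m.credits) per group.
  1: ids {3, 6, 12} → MAX(m.credits)=2
  2: ids {1, 4, 5, 9, 11, 13} → MAX(m.credits)=5
  3: ids {2, 7, 8, 10, 14} → MAX(m.credits)=5

Art | 2 ; Econ | 5 ; Music | 5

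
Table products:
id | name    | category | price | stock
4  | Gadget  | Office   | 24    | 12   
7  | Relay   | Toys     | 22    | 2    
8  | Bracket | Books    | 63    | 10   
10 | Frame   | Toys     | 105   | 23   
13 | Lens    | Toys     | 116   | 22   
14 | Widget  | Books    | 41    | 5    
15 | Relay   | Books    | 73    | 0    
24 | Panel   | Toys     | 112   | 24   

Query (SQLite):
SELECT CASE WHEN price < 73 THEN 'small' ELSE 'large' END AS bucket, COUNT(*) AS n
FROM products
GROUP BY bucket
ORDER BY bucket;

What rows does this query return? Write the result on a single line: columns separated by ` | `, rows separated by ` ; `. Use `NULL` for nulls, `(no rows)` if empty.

Bucket rows by price < 73 → 'small' else 'large'; count each bucket.

large | 4 ; small | 4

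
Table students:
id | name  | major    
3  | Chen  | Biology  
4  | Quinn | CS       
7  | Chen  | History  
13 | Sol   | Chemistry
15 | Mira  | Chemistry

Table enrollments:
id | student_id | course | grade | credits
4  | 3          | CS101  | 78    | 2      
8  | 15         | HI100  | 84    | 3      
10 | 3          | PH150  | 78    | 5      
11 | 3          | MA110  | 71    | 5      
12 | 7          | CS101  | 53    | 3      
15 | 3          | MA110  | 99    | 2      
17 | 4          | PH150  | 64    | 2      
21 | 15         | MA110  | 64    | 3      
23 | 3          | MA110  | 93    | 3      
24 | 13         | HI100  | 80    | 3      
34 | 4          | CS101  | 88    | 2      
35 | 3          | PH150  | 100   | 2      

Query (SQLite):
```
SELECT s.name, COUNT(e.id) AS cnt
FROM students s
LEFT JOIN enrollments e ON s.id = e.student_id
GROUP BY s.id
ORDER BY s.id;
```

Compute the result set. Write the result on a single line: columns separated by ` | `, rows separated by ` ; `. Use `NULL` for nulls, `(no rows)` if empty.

LEFT JOIN keeps every students row; unmatched ones get NULL for enrollments columns.
Group by students.id and compute COUNT(e.id). COUNT(col) of an all-NULL group is 0.
  3: ids {4, 10, 11, 15, 23, 35} → COUNT(e.id)=6
  4: ids {17, 34} → COUNT(e.id)=2
  7: ids {12} → COUNT(e.id)=1
  13: ids {24} → COUNT(e.id)=1
  15: ids {8, 21} → COUNT(e.id)=2

Chen | 6 ; Quinn | 2 ; Chen | 1 ; Sol | 1 ; Mira | 2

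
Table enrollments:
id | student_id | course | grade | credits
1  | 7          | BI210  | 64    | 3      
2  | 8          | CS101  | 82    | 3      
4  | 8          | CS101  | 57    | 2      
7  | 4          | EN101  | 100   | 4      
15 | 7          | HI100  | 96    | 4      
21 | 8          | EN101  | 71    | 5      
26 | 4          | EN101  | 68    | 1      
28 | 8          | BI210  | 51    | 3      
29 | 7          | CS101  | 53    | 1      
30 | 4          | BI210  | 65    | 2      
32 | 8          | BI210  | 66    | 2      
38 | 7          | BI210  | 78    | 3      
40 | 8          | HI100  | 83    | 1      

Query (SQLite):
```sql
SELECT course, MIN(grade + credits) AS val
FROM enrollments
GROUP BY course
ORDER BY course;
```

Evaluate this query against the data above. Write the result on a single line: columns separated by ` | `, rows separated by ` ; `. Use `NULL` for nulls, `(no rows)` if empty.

BI210 | 54 ; CS101 | 54 ; EN101 | 69 ; HI100 | 84

For each row compute grade + credits.
Group by course; take MIN of the expression per group.
  BI210: ids {1, 28, 30, 32, 38} → MIN(grade + credits)=54
  CS101: ids {2, 4, 29} → MIN(grade + credits)=54
  EN101: ids {7, 21, 26} → MIN(grade + credits)=69
  HI100: ids {15, 40} → MIN(grade + credits)=84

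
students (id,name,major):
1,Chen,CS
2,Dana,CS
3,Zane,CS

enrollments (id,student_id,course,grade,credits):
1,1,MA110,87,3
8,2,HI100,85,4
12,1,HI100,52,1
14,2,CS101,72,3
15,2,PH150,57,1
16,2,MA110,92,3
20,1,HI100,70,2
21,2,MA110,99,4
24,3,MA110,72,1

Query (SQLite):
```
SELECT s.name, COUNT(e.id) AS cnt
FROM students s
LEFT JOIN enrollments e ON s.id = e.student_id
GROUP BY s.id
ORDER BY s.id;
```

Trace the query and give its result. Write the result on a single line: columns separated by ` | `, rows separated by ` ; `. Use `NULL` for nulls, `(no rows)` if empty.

LEFT JOIN keeps every students row; unmatched ones get NULL for enrollments columns.
Group by students.id and compute COUNT(e.id). COUNT(col) of an all-NULL group is 0.
  1: ids {1, 12, 20} → COUNT(e.id)=3
  2: ids {8, 14, 15, 16, 21} → COUNT(e.id)=5
  3: ids {24} → COUNT(e.id)=1

Chen | 3 ; Dana | 5 ; Zane | 1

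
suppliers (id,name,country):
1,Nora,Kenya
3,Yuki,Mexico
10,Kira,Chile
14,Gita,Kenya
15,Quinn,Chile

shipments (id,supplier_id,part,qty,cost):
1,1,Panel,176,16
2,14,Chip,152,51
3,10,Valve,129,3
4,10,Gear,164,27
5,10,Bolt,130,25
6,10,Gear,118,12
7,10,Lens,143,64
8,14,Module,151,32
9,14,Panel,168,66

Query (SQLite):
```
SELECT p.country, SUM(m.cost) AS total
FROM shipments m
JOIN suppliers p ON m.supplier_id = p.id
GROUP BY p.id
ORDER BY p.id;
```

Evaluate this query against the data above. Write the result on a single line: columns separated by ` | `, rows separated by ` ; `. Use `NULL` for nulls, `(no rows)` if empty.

Join each shipments row to its suppliers via supplier_id.
Group joined rows by suppliers.id; compute SUM(m.cost) per group.
  1: ids {1} → SUM(m.cost)=16
  10: ids {3, 4, 5, 6, 7} → SUM(m.cost)=131
  14: ids {2, 8, 9} → SUM(m.cost)=149

Kenya | 16 ; Chile | 131 ; Kenya | 149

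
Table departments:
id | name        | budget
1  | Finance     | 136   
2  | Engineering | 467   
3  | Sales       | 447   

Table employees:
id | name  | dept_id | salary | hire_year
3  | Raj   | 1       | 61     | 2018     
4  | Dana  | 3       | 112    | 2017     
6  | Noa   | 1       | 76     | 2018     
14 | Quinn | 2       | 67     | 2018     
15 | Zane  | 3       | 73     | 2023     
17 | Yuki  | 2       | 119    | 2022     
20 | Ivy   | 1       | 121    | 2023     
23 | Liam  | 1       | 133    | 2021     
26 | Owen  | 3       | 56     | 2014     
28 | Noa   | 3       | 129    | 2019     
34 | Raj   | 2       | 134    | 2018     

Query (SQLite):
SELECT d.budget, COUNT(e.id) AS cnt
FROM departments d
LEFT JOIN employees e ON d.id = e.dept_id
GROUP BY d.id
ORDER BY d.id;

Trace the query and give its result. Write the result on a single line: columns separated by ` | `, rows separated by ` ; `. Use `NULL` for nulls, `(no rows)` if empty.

LEFT JOIN keeps every departments row; unmatched ones get NULL for employees columns.
Group by departments.id and compute COUNT(e.id). COUNT(col) of an all-NULL group is 0.
  1: ids {3, 6, 20, 23} → COUNT(e.id)=4
  2: ids {14, 17, 34} → COUNT(e.id)=3
  3: ids {4, 15, 26, 28} → COUNT(e.id)=4

136 | 4 ; 467 | 3 ; 447 | 4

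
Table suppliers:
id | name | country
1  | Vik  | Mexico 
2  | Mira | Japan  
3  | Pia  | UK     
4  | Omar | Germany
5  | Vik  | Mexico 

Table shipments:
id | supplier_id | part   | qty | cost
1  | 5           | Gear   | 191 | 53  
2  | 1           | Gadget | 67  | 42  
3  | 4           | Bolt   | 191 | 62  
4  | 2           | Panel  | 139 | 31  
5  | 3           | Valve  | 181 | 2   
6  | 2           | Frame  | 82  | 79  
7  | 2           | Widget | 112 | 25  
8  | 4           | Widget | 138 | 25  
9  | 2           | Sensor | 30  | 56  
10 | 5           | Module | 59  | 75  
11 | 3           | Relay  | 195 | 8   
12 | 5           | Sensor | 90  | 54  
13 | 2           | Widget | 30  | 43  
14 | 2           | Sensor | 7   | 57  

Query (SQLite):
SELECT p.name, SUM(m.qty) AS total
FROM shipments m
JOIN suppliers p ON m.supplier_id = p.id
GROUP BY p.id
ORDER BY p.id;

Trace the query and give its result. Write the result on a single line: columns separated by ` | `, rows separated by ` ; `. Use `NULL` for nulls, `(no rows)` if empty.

Vik | 67 ; Mira | 400 ; Pia | 376 ; Omar | 329 ; Vik | 340

Join each shipments row to its suppliers via supplier_id.
Group joined rows by suppliers.id; compute SUM(m.qty) per group.
  1: ids {2} → SUM(m.qty)=67
  2: ids {4, 6, 7, 9, 13, 14} → SUM(m.qty)=400
  3: ids {5, 11} → SUM(m.qty)=376
  4: ids {3, 8} → SUM(m.qty)=329
  5: ids {1, 10, 12} → SUM(m.qty)=340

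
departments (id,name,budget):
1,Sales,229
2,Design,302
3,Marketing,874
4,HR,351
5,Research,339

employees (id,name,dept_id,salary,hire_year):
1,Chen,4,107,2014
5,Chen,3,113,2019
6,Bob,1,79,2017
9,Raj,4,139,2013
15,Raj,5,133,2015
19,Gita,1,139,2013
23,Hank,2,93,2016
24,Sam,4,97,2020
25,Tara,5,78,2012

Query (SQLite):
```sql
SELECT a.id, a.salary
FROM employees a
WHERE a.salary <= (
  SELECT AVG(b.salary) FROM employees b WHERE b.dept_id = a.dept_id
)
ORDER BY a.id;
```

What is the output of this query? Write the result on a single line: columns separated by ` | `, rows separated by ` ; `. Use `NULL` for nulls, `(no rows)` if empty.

1 | 107 ; 5 | 113 ; 6 | 79 ; 23 | 93 ; 24 | 97 ; 25 | 78

For each employees row a, compute AVG(salary) over rows sharing a.dept_id.
Keep row a if a.salary <= that per-group AVG.
  dept_id=1: AVG(salary) = 109.0
  dept_id=2: AVG(salary) = 93.0
  dept_id=3: AVG(salary) = 113.0
  dept_id=4: AVG(salary) = 114.333333
  dept_id=5: AVG(salary) = 105.5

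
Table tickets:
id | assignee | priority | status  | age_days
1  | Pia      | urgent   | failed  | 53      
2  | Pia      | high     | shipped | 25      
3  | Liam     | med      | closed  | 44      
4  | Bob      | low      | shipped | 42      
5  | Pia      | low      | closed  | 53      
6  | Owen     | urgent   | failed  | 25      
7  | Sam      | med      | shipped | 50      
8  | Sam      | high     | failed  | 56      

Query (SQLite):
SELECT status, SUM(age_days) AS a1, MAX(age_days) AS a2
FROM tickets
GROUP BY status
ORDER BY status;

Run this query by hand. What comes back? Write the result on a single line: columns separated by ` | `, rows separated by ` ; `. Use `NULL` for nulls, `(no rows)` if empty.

Group tickets by status.
Per group compute: SUM(age_days), MAX(age_days).
  closed: ids {3, 5} → SUM(age_days)=97, MAX(age_days)=53
  failed: ids {1, 6, 8} → SUM(age_days)=134, MAX(age_days)=56
  shipped: ids {2, 4, 7} → SUM(age_days)=117, MAX(age_days)=50

closed | 97 | 53 ; failed | 134 | 56 ; shipped | 117 | 50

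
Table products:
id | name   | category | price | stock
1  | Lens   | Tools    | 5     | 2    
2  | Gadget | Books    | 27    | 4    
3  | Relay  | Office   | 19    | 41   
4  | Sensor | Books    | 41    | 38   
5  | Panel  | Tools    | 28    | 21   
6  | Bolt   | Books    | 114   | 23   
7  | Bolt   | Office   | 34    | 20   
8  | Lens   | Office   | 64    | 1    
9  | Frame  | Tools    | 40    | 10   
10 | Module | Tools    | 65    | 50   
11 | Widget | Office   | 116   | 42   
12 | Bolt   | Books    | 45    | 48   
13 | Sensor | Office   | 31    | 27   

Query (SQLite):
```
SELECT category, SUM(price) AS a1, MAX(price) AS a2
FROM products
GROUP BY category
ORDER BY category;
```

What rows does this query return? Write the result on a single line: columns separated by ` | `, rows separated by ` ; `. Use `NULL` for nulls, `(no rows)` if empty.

Group products by category.
Per group compute: SUM(price), MAX(price).
  Books: ids {2, 4, 6, 12} → SUM(price)=227, MAX(price)=114
  Office: ids {3, 7, 8, 11, 13} → SUM(price)=264, MAX(price)=116
  Tools: ids {1, 5, 9, 10} → SUM(price)=138, MAX(price)=65

Books | 227 | 114 ; Office | 264 | 116 ; Tools | 138 | 65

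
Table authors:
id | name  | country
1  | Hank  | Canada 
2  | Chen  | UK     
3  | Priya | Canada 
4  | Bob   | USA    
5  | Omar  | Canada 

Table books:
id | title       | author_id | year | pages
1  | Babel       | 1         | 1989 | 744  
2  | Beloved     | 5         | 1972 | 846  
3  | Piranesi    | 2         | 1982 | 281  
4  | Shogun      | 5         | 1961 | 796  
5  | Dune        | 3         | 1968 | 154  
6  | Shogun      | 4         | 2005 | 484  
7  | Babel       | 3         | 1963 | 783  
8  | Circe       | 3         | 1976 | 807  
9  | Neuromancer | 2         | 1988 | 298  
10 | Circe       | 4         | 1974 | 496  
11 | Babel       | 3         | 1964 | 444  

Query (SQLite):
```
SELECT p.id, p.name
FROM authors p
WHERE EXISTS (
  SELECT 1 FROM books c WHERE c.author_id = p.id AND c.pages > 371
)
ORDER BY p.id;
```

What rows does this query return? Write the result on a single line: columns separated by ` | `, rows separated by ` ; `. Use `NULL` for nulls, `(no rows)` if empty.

1 | Hank ; 3 | Priya ; 4 | Bob ; 5 | Omar

For each authors row, check whether any books with matching author_id has pages > 371.
Keep rows where that is true.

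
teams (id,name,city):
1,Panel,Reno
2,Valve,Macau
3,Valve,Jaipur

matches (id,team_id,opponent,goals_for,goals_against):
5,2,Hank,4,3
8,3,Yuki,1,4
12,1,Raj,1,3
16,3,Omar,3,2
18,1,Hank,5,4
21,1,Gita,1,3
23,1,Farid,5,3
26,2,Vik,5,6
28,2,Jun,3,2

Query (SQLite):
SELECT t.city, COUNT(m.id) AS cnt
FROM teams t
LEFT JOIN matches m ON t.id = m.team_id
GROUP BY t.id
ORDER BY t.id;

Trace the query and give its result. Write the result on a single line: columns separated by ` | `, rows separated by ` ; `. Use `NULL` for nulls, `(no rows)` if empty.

LEFT JOIN keeps every teams row; unmatched ones get NULL for matches columns.
Group by teams.id and compute COUNT(m.id). COUNT(col) of an all-NULL group is 0.
  1: ids {12, 18, 21, 23} → COUNT(m.id)=4
  2: ids {5, 26, 28} → COUNT(m.id)=3
  3: ids {8, 16} → COUNT(m.id)=2

Reno | 4 ; Macau | 3 ; Jaipur | 2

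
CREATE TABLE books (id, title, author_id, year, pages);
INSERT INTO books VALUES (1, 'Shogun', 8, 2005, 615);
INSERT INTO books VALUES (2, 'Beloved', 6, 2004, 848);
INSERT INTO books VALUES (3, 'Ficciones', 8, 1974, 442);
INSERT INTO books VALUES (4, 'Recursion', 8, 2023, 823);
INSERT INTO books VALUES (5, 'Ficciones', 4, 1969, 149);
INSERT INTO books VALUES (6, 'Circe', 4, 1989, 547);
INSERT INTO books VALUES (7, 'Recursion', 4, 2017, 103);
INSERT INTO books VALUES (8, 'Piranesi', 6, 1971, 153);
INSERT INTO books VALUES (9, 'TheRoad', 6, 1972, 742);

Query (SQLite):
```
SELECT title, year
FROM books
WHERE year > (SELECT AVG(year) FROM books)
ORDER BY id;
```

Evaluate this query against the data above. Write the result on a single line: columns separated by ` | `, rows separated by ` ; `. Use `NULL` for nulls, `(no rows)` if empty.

Shogun | 2005 ; Beloved | 2004 ; Recursion | 2023 ; Recursion | 2017

Scalar subquery: AVG(year) over all books rows = 1991.555556 (≈; comparison uses full precision).
Keep rows where year > that value.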